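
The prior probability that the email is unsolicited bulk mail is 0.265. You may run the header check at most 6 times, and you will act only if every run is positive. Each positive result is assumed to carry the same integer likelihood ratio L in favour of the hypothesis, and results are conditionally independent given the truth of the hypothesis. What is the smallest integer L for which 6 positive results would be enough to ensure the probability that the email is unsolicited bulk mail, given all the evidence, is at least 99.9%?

4

Prior odds = 0.265/0.735 = 53/147.
Target odds = 0.999/0.001 = 999.
Need L⁶ ≥ 999 ÷ (53/147) = 146853/53.
3⁶ = 729 < 146853/53 ≤ 4096 = 4⁶, so L = 4.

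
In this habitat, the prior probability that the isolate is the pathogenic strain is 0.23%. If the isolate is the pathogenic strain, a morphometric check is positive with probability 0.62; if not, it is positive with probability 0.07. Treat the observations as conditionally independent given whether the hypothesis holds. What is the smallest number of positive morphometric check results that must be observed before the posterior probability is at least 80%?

Prior odds: 0.0023 ÷ 0.9977 = 23/9977.
Likelihood ratio of a positive = 0.62/0.07 = 62/7.
Target odds: 0.8 ÷ 0.2 = 4.
Require (62/7)ⁿ ≥ 4 ÷ (23/9977) = 39908/23.
(62/7)³ = 238328/343 falls short of 39908/23 but (62/7)⁴ = 14776336/2401 reaches it, so n = 4.

4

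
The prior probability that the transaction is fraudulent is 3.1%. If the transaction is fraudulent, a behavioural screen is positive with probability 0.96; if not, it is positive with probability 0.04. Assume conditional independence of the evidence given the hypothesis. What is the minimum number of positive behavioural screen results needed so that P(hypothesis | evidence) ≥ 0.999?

Prior odds: 0.031 ÷ 0.969 = 31/969.
Likelihood ratio of a positive = 0.96/0.04 = 24.
Target odds: 0.999 ÷ 0.001 = 999.
Require 24ⁿ ≥ 999 ÷ (31/969) = 968031/31.
24³ = 13824 falls short of 968031/31 but 24⁴ = 331776 reaches it, so n = 4.

4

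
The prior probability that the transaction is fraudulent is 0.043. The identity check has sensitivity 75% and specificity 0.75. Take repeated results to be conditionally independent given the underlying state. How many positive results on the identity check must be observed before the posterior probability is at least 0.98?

Prior odds: 0.043 ÷ 0.957 = 43/957.
False-positive rate = 1 − 0.75 = 0.25; likelihood ratio of a positive = 0.75/0.25 = 3.
Target odds: 0.98 ÷ 0.02 = 49.
Require 3ⁿ ≥ 49 ÷ (43/957) = 46893/43.
3⁶ = 729 falls short of 46893/43 but 3⁷ = 2187 reaches it, so n = 7.

7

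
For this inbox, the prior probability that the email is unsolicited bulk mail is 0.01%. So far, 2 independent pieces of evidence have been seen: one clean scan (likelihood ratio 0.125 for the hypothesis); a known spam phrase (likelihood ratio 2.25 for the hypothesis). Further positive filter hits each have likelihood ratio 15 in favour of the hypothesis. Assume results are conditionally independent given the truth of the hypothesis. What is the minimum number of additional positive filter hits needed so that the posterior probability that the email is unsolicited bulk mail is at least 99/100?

6

Prior odds = 0.0001/0.9999 = 1/9999.
Combined Bayes factor of the evidence already in hand = 0.125 × 2.25 = 0.28125.
Odds after that evidence = (1/9999) × 0.28125 = 1/35552.
Target odds = 0.99/0.01 = 99.
Need 15ⁿ ≥ 99 ÷ (1/35552) = 3519648.
15⁵ = 759375 falls short of 3519648 but 15⁶ = 11390625 reaches it, so n = 6.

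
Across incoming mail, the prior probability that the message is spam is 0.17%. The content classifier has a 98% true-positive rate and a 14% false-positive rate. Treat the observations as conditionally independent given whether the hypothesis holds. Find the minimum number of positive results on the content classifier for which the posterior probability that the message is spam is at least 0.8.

Prior odds: 0.0017 ÷ 0.9983 = 17/9983.
Likelihood ratio of a positive result = 0.98/0.14 = 7.
Target posterior odds = 0.8/0.2 = 4.
Need (17/9983) × 7ⁿ ≥ 4, i.e. 7ⁿ ≥ 39932/17.
7³ = 343 falls short of 39932/17 but 7⁴ = 2401 reaches it, so n = 4.

4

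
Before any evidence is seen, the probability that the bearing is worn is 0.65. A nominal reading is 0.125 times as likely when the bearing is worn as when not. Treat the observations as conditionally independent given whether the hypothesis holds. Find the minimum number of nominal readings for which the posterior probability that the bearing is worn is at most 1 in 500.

4

Prior odds = 0.65/0.35 = 13/7.
Likelihood ratio per nominal reading = 0.125.
Target odds: 0.002 ÷ 0.998 = 1/499.
Require 0.125ⁿ ≤ 1/499 ÷ (13/7) = 7/6487.
0.125³ = 0.001953125 is still above 7/6487 but 0.125⁴ = 1/4096 is at or below it, so n = 4.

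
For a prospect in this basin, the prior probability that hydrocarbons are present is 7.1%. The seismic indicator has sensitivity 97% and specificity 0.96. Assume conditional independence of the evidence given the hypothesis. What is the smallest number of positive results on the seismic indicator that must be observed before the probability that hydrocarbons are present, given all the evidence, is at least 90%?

2

Prior odds = 0.071/0.929 = 71/929.
False-positive rate = 1 − 0.96 = 0.04; likelihood ratio of a positive = 0.97/0.04 = 24.25.
Target odds: 0.9 ÷ 0.1 = 9.
Require 24.25ⁿ ≥ 9 ÷ (71/929) = 8361/71.
24.25¹ = 24.25 falls short of 8361/71 but 24.25² = 588.0625 reaches it, so n = 2.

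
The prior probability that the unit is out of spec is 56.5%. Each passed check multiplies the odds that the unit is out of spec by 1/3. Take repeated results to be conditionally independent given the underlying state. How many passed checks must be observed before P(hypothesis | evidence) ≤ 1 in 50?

4

Prior odds = 0.565/0.435 = 113/87.
Likelihood ratio per passed check = 1/3.
Target odds: 0.02 ÷ 0.98 = 1/49.
Require (1/3)ⁿ ≤ 1/49 ÷ (113/87) = 87/5537.
(1/3)³ = 1/27 is still above 87/5537 but (1/3)⁴ = 1/81 is at or below it, so n = 4.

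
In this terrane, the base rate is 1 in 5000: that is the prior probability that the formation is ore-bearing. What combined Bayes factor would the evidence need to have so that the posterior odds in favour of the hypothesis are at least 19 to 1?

Prior odds = 0.0002/0.9998 = 1/4999.
Target odds = 19.
Required Bayes factor = 19 ÷ (1/4999) = 94981.

94981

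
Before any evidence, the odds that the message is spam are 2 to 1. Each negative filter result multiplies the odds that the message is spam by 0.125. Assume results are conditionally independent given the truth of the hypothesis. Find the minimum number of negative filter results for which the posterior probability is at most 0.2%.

Prior odds = 2.
Likelihood ratio per negative filter result = 0.125.
Target posterior odds = 0.002/0.998 = 1/499.
Need 2 × 0.125ⁿ ≤ 1/499, i.e. 0.125ⁿ ≤ 1/998.
0.125³ = 0.001953125 is still above 1/998 but 0.125⁴ = 1/4096 is at or below it, so n = 4.

4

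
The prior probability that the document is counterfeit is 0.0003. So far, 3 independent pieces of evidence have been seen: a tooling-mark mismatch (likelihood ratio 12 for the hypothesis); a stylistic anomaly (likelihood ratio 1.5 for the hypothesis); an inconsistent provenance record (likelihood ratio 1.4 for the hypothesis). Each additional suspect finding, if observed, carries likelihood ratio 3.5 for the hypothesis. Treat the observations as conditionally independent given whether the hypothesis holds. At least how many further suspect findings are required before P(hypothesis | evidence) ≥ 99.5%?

9

Prior odds = 0.0003/0.9997 = 3/9997.
Combined Bayes factor of the evidence already in hand = 12 × 1.5 × 1.4 = 25.2.
Odds after that evidence = (3/9997) × 25.2 = 378/49985.
Target odds = 0.995/0.005 = 199.
Need 3.5ⁿ ≥ 199 ÷ (378/49985) = 9947015/378.
3.5⁸ = 5764801/256 falls short of 9947015/378 but 3.5⁹ = 40353607/512 reaches it, so n = 9.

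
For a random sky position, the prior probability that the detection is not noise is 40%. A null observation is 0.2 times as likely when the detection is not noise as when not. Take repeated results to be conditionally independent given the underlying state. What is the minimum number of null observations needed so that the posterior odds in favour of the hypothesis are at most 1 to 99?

3

Prior odds = 0.4/0.6 = 2/3.
Likelihood ratio per null observation = 0.2.
Target odds = 1/99.
Require 0.2ⁿ ≤ 1/99 ÷ (2/3) = 1/66.
0.2² = 0.04 is still above 1/66 but 0.2³ = 0.008 is at or below it, so n = 3.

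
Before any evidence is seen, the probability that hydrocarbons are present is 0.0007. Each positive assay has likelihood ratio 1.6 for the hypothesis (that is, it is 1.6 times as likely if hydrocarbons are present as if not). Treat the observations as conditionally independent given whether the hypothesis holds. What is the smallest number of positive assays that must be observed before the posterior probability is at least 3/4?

Prior odds = 0.0007/0.9993 = 7/9993.
Likelihood ratio per positive assay = 1.6.
Target posterior odds = 0.75/0.25 = 3.
Need (7/9993) × 1.6ⁿ ≥ 3, i.e. 1.6ⁿ ≥ 29979/7.
1.6¹⁷ ≈2951.48 falls short of 29979/7 but 1.6¹⁸ ≈4722.37 reaches it, so n = 18.

18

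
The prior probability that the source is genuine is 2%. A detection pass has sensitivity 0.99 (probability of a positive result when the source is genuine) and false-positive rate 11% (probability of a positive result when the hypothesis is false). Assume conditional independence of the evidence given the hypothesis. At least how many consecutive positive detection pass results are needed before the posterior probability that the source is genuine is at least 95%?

4

Prior odds = 0.02/0.98 = 1/49.
Likelihood ratio of a positive result = 0.99/0.11 = 9.
Target odds: 0.95 ÷ 0.05 = 19.
Need (1/49) × 9ⁿ ≥ 19, i.e. 9ⁿ ≥ 931.
9³ = 729 falls short of 931 but 9⁴ = 6561 reaches it, so n = 4.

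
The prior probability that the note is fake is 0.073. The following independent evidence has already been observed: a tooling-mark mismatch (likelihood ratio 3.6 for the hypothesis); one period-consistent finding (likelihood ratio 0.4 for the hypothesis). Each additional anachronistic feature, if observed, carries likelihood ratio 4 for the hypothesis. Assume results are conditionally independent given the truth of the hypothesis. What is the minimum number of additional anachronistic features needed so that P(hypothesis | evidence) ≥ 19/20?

4

Prior odds = 0.073/0.927 = 73/927.
Combined Bayes factor of the evidence already in hand = 3.6 × 0.4 = 1.44.
Odds after that evidence = (73/927) × 1.44 = 292/2575.
Target odds = 0.95/0.05 = 19.
Need 4ⁿ ≥ 19 ÷ (292/2575) = 48925/292.
4³ = 64 falls short of 48925/292 but 4⁴ = 256 reaches it, so n = 4.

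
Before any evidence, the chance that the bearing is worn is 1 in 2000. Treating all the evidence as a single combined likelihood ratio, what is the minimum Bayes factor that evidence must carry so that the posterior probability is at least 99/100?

Prior odds = 0.0005/0.9995 = 1/1999.
Target odds = 0.99/0.01 = 99.
Required Bayes factor = 99 ÷ (1/1999) = 197901.

197901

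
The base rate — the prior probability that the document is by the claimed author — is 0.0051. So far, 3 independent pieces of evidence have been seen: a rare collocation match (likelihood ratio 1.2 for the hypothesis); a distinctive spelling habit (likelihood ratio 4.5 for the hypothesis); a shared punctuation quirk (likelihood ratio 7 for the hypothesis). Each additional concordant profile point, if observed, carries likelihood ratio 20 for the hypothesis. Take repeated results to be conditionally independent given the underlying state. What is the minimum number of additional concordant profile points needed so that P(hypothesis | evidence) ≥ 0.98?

2

Prior odds = 0.0051/0.9949 = 51/9949.
Combined Bayes factor of the evidence already in hand = 1.2 × 4.5 × 7 = 37.8.
Odds after that evidence = (51/9949) × 37.8 = 9639/49745.
Target odds = 0.98/0.02 = 49.
Need 20ⁿ ≥ 49 ÷ (9639/49745) = 348215/1377.
20¹ = 20 falls short of 348215/1377 but 20² = 400 reaches it, so n = 2.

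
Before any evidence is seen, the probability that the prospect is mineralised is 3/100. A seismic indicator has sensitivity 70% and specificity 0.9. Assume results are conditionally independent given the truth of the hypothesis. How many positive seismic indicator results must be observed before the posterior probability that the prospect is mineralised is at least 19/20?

Prior odds: 0.03 ÷ 0.97 = 3/97.
False-positive rate = 1 − 0.9 = 0.1; likelihood ratio of a positive = 0.7/0.1 = 7.
Target odds: 0.95 ÷ 0.05 = 19.
Require 7ⁿ ≥ 19 ÷ (3/97) = 1843/3.
7³ = 343 falls short of 1843/3 but 7⁴ = 2401 reaches it, so n = 4.

4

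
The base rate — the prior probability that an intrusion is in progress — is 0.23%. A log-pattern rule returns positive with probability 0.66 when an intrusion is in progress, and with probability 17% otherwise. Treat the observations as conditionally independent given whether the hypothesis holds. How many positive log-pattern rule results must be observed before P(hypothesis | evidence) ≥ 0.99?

Prior odds: 0.0023 ÷ 0.9977 = 23/9977.
Likelihood ratio of a positive result = 0.66/0.17 = 66/17.
Target odds: 0.99 ÷ 0.01 = 99.
Require (66/17)ⁿ ≥ 99 ÷ (23/9977) = 987723/23.
(66/17)⁷ ≈13294.3 falls short of 987723/23 but (66/17)⁸ ≈51613.1 reaches it, so n = 8.

8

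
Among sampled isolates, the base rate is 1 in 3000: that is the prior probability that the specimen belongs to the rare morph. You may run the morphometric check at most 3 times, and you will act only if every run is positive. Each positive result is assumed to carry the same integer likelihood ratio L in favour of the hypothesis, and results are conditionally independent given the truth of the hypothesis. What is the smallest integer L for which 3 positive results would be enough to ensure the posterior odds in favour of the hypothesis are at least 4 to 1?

Prior odds = (1/3000)/(2999/3000) = 1/2999.
Target odds = 4.
Need L³ ≥ 4 ÷ (1/2999) = 11996.
22³ = 10648 < 11996 ≤ 12167 = 23³, so L = 23.

23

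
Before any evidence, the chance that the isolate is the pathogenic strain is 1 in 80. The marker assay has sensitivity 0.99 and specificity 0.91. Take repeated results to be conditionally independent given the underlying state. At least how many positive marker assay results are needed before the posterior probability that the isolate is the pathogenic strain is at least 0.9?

Prior odds = 0.0125/0.9875 = 1/79.
False-positive rate = 1 − 0.91 = 0.09; likelihood ratio of a positive = 0.99/0.09 = 11.
Target posterior odds = 0.9/0.1 = 9.
Require 11ⁿ ≥ 9 ÷ (1/79) = 711.
11² = 121 falls short of 711 but 11³ = 1331 reaches it, so n = 3.

3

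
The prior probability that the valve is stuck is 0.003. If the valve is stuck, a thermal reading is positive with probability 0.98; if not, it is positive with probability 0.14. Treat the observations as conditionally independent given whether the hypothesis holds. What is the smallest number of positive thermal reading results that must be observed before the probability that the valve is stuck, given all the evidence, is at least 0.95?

Prior odds: 0.003 ÷ 0.997 = 3/997.
Likelihood ratio of a positive = 0.98/0.14 = 7.
Target odds: 0.95 ÷ 0.05 = 19.
Need (3/997) × 7ⁿ ≥ 19, i.e. 7ⁿ ≥ 18943/3.
7⁴ = 2401 falls short of 18943/3 but 7⁵ = 16807 reaches it, so n = 5.

5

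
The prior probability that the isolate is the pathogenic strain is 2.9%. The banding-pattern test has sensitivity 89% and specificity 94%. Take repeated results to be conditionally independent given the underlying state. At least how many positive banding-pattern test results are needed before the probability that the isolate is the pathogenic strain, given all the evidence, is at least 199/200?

4

Prior odds: 0.029 ÷ 0.971 = 29/971.
False-positive rate = 1 − 0.94 = 0.06; likelihood ratio of a positive = 0.89/0.06 = 89/6.
Target odds: 0.995 ÷ 0.005 = 199.
Require (89/6)ⁿ ≥ 199 ÷ (29/971) = 193229/29.
(89/6)³ = 704969/216 falls short of 193229/29 but (89/6)⁴ = 62742241/1296 reaches it, so n = 4.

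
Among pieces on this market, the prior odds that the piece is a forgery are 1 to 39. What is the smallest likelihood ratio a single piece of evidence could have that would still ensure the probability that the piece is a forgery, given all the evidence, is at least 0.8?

156

Prior odds = 1/39.
Target odds = 0.8/0.2 = 4.
Required Bayes factor = 4 ÷ (1/39) = 156.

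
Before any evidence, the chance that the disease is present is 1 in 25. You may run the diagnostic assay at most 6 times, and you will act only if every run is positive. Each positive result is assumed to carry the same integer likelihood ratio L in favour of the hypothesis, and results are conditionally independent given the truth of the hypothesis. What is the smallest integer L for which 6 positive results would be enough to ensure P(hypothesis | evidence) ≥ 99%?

Prior odds = 0.04/0.96 = 1/24.
Target odds = 0.99/0.01 = 99.
Need L⁶ ≥ 99 ÷ (1/24) = 2376.
3⁶ = 729 < 2376 ≤ 4096 = 4⁶, so L = 4.

4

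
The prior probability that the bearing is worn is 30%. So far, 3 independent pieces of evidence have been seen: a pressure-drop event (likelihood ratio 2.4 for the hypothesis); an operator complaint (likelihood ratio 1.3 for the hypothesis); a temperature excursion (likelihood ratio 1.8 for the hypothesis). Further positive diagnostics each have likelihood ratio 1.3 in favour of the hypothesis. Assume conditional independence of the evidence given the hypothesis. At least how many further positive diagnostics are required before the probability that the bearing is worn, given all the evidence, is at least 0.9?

Prior odds = 0.3/0.7 = 3/7.
Combined Bayes factor of the evidence already in hand = 2.4 × 1.3 × 1.8 = 5.616.
Odds after that evidence = (3/7) × 5.616 = 2106/875.
Target odds = 0.9/0.1 = 9.
Need 1.3ⁿ ≥ 9 ÷ (2106/875) = 875/234.
1.3⁵ = 371293/100000 falls short of 875/234 but 1.3⁶ = 4826809/1000000 reaches it, so n = 6.

6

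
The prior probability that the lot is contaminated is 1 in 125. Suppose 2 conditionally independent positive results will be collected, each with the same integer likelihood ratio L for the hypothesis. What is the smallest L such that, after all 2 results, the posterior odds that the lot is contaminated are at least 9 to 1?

Prior odds = 0.008/0.992 = 1/124.
Target odds = 9.
Need L² ≥ 9 ÷ (1/124) = 1116.
33² = 1089 < 1116 ≤ 1156 = 34², so L = 34.

34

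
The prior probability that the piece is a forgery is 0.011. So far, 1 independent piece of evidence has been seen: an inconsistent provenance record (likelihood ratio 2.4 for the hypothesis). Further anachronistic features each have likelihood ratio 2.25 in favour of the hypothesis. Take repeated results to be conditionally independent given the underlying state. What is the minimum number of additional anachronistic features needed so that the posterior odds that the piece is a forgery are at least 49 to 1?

Prior odds = 0.011/0.989 = 11/989.
Bayes factor of the evidence already in hand = 2.4.
Odds after that evidence = (11/989) × 2.4 = 132/4945.
Target odds = 49.
Need 2.25ⁿ ≥ 49 ÷ (132/4945) = 242305/132.
2.25⁹ = 387420489/262144 falls short of 242305/132 but 2.25¹⁰ ≈3325.26 reaches it, so n = 10.

10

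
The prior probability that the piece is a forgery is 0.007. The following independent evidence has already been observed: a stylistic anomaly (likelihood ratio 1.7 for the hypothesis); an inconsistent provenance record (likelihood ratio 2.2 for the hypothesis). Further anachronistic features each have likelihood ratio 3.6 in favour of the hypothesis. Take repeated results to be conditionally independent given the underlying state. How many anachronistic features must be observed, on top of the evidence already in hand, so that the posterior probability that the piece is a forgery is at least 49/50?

Prior odds = 0.007/0.993 = 7/993.
Combined Bayes factor of the evidence already in hand = 1.7 × 2.2 = 3.74.
Odds after that evidence = (7/993) × 3.74 = 1309/49650.
Target odds = 0.98/0.02 = 49.
Need 3.6ⁿ ≥ 49 ÷ (1309/49650) = 347550/187.
3.6⁵ = 604.66176 falls short of 347550/187 but 3.6⁶ = 34012224/15625 reaches it, so n = 6.

6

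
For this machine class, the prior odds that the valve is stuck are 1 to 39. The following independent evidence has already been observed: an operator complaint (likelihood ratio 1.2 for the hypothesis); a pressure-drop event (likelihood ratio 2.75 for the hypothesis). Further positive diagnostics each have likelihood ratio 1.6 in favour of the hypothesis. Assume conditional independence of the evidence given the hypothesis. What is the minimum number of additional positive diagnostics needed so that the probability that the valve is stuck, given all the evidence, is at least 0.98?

14

Prior odds = 1/39.
Combined Bayes factor of the evidence already in hand = 1.2 × 2.75 = 3.3.
Odds after that evidence = (1/39) × 3.3 = 11/130.
Target odds = 0.98/0.02 = 49.
Need 1.6ⁿ ≥ 49 ÷ (11/130) = 6370/11.
1.6¹³ ≈450.36 falls short of 6370/11 but 1.6¹⁴ ≈720.576 reaches it, so n = 14.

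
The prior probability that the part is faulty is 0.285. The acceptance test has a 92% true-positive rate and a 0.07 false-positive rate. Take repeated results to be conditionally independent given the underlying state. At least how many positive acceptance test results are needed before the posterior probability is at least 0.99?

Prior odds = 0.285/0.715 = 57/143.
Likelihood ratio of a positive result = 0.92/0.07 = 92/7.
Target odds: 0.99 ÷ 0.01 = 99.
Need (57/143) × (92/7)ⁿ ≥ 99, i.e. (92/7)ⁿ ≥ 4719/19.
(92/7)² = 8464/49 falls short of 4719/19 but (92/7)³ = 778688/343 reaches it, so n = 3.

3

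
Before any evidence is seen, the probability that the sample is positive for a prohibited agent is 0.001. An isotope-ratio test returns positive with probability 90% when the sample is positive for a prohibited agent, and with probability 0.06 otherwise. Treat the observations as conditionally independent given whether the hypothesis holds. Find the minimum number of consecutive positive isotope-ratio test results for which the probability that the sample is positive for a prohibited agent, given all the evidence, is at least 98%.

4

Prior odds: 0.001 ÷ 0.999 = 1/999.
Likelihood ratio of a positive result = 0.9/0.06 = 15.
Target posterior odds = 0.98/0.02 = 49.
Need (1/999) × 15ⁿ ≥ 49, i.e. 15ⁿ ≥ 48951.
15³ = 3375 falls short of 48951 but 15⁴ = 50625 reaches it, so n = 4.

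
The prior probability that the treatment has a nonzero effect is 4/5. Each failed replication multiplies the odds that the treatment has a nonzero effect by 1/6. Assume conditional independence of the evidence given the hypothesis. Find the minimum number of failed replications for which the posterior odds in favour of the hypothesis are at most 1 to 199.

4

Prior odds: 0.8 ÷ 0.2 = 4.
Likelihood ratio per failed replication = 1/6.
Target odds = 1/199.
Require (1/6)ⁿ ≤ 1/199 ÷ 4 = 1/796.
(1/6)³ = 1/216 is still above 1/796 but (1/6)⁴ = 1/1296 is at or below it, so n = 4.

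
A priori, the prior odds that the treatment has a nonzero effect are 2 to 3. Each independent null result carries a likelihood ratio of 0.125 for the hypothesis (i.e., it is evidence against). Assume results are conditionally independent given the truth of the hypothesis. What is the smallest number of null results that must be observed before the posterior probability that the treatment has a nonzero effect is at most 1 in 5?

Prior odds = 2/3.
Likelihood ratio per null result = 0.125.
Target odds: 0.2 ÷ 0.8 = 0.25.
Need (2/3) × 0.125ⁿ ≤ 0.25, i.e. 0.125ⁿ ≤ 0.375.
0.125¹ = 0.125, which is already at or below the required 0.375; so n = 1.

1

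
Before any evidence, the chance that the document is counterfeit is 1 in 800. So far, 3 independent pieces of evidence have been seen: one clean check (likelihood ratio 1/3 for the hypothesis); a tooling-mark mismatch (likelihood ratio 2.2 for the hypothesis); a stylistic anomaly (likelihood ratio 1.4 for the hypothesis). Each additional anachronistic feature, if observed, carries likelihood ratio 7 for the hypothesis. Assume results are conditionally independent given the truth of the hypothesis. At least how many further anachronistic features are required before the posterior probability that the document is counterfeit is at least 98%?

Prior odds = 0.00125/0.99875 = 1/799.
Combined Bayes factor of the evidence already in hand = (1/3) × 2.2 × 1.4 = 77/75.
Odds after that evidence = (1/799) × 77/75 = 77/59925.
Target odds = 0.98/0.02 = 49.
Need 7ⁿ ≥ 49 ÷ (77/59925) = 419475/11.
7⁵ = 16807 falls short of 419475/11 but 7⁶ = 117649 reaches it, so n = 6.

6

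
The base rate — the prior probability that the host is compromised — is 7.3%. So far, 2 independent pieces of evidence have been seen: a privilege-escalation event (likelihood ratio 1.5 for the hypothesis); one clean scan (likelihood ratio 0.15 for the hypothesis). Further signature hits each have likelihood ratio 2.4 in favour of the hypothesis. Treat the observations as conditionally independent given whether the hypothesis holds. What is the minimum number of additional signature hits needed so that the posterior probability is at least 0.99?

10

Prior odds = 0.073/0.927 = 73/927.
Combined Bayes factor of the evidence already in hand = 1.5 × 0.15 = 0.225.
Odds after that evidence = (73/927) × 0.225 = 73/4120.
Target odds = 0.99/0.01 = 99.
Need 2.4ⁿ ≥ 99 ÷ (73/4120) = 407880/73.
2.4⁹ ≈2641.81 falls short of 407880/73 but 2.4¹⁰ ≈6340.34 reaches it, so n = 10.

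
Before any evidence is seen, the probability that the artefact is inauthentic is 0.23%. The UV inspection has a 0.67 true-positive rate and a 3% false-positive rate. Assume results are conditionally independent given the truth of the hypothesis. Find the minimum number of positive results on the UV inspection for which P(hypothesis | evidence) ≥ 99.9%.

Prior odds: 0.0023 ÷ 0.9977 = 23/9977.
Likelihood ratio of a positive result = 0.67/0.03 = 67/3.
Target posterior odds = 0.999/0.001 = 999.
Need (23/9977) × (67/3)ⁿ ≥ 999, i.e. (67/3)ⁿ ≥ 9967023/23.
(67/3)⁴ = 20151121/81 falls short of 9967023/23 but (67/3)⁵ ≈5.55607e+06 reaches it, so n = 5.

5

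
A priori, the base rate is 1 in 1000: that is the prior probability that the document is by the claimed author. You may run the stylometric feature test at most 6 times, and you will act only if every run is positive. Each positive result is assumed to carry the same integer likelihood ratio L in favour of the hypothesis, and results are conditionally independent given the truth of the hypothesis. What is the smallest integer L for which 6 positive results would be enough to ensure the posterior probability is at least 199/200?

8

Prior odds = 0.001/0.999 = 1/999.
Target odds = 0.995/0.005 = 199.
Need L⁶ ≥ 199 ÷ (1/999) = 198801.
7⁶ = 117649 < 198801 ≤ 262144 = 8⁶, so L = 8.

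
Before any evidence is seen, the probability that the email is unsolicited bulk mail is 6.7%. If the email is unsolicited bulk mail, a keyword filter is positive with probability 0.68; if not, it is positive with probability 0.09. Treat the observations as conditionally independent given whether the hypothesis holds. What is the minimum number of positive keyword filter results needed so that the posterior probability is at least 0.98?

4

Prior odds: 0.067 ÷ 0.933 = 67/933.
Likelihood ratio of a positive = 0.68/0.09 = 68/9.
Target posterior odds = 0.98/0.02 = 49.
Require (68/9)ⁿ ≥ 49 ÷ (67/933) = 45717/67.
(68/9)³ = 314432/729 falls short of 45717/67 but (68/9)⁴ = 21381376/6561 reaches it, so n = 4.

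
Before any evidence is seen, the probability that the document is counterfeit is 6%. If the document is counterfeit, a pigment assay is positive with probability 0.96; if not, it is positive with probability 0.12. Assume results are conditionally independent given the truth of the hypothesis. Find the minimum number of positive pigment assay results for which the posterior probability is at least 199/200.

Prior odds = 0.06/0.94 = 3/47.
Likelihood ratio of a positive = 0.96/0.12 = 8.
Target posterior odds = 0.995/0.005 = 199.
Require 8ⁿ ≥ 199 ÷ (3/47) = 9353/3.
8³ = 512 falls short of 9353/3 but 8⁴ = 4096 reaches it, so n = 4.

4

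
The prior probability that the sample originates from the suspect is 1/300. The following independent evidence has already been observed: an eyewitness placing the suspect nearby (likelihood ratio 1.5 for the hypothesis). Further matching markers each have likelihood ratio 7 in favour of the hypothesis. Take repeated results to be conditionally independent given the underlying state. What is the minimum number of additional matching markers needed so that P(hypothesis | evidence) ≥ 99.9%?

Prior odds = (1/300)/(299/300) = 1/299.
Bayes factor of the evidence already in hand = 1.5.
Odds after that evidence = (1/299) × 1.5 = 3/598.
Target odds = 0.999/0.001 = 999.
Need 7ⁿ ≥ 999 ÷ (3/598) = 199134.
7⁶ = 117649 falls short of 199134 but 7⁷ = 823543 reaches it, so n = 7.

7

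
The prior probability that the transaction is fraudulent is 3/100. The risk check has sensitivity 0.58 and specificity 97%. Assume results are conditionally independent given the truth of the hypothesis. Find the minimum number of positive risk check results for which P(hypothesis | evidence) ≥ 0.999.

4

Prior odds = 0.03/0.97 = 3/97.
False-positive rate = 1 − 0.97 = 0.03; likelihood ratio of a positive = 0.58/0.03 = 58/3.
Target odds: 0.999 ÷ 0.001 = 999.
Need (3/97) × (58/3)ⁿ ≥ 999, i.e. (58/3)ⁿ ≥ 32301.
(58/3)³ = 195112/27 falls short of 32301 but (58/3)⁴ = 11316496/81 reaches it, so n = 4.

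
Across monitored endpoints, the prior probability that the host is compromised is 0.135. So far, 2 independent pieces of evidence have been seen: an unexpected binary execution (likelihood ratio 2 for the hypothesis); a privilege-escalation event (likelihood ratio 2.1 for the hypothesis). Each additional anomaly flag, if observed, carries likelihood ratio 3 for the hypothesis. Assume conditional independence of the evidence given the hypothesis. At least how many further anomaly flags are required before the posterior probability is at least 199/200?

6

Prior odds = 0.135/0.865 = 27/173.
Combined Bayes factor of the evidence already in hand = 2 × 2.1 = 4.2.
Odds after that evidence = (27/173) × 4.2 = 567/865.
Target odds = 0.995/0.005 = 199.
Need 3ⁿ ≥ 199 ÷ (567/865) = 172135/567.
3⁵ = 243 falls short of 172135/567 but 3⁶ = 729 reaches it, so n = 6.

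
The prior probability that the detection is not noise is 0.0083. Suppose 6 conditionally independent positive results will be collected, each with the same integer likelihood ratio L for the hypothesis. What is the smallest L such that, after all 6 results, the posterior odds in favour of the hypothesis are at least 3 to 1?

Prior odds = 0.0083/0.9917 = 83/9917.
Target odds = 3.
Need L⁶ ≥ 3 ÷ (83/9917) = 29751/83.
2⁶ = 64 < 29751/83 ≤ 729 = 3⁶, so L = 3.

3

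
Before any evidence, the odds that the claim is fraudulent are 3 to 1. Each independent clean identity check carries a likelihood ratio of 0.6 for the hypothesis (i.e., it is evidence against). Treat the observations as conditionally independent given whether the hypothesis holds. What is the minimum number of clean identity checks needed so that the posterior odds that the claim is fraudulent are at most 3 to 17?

Prior odds = 3.
Likelihood ratio per clean identity check = 0.6.
Target odds = 3/17.
Require 0.6ⁿ ≤ 3/17 ÷ 3 = 1/17.
0.6⁵ = 0.07776 is still above 1/17 but 0.6⁶ = 729/15625 is at or below it, so n = 6.

6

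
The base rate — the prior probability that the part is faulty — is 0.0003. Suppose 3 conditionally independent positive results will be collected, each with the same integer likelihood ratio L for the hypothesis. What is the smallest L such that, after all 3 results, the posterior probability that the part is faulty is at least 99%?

70

Prior odds = 0.0003/0.9997 = 3/9997.
Target odds = 0.99/0.01 = 99.
Need L³ ≥ 99 ÷ (3/9997) = 329901.
69³ = 328509 < 329901 ≤ 343000 = 70³, so L = 70.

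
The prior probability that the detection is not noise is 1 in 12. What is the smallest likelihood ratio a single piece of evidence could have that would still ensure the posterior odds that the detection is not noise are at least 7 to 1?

77

Prior odds = (1/12)/(11/12) = 1/11.
Target odds = 7.
Required Bayes factor = 7 ÷ (1/11) = 77.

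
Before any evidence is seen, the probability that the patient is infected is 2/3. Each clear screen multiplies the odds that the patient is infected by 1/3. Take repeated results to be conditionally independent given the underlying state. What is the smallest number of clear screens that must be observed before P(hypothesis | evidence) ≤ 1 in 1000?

Prior odds = (2/3)/(1/3) = 2.
Likelihood ratio per clear screen = 1/3.
Target posterior odds = 0.001/0.999 = 1/999.
Require (1/3)ⁿ ≤ 1/999 ÷ 2 = 1/1998.
(1/3)⁶ = 1/729 is still above 1/1998 but (1/3)⁷ = 1/2187 is at or below it, so n = 7.

7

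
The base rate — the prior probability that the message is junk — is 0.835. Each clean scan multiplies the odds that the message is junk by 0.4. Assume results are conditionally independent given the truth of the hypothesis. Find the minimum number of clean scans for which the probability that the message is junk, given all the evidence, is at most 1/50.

7

Prior odds: 0.835 ÷ 0.165 = 167/33.
Likelihood ratio per clean scan = 0.4.
Target odds: 0.02 ÷ 0.98 = 1/49.
Require 0.4ⁿ ≤ 1/49 ÷ (167/33) = 33/8183.
0.4⁶ = 64/15625 is still above 33/8183 but 0.4⁷ = 128/78125 is at or below it, so n = 7.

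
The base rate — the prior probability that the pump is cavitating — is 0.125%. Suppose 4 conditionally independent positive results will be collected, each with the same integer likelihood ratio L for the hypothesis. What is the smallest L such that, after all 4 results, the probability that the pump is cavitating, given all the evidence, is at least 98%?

Prior odds = 0.00125/0.99875 = 1/799.
Target odds = 0.98/0.02 = 49.
Need L⁴ ≥ 49 ÷ (1/799) = 39151.
14⁴ = 38416 < 39151 ≤ 50625 = 15⁴, so L = 15.

15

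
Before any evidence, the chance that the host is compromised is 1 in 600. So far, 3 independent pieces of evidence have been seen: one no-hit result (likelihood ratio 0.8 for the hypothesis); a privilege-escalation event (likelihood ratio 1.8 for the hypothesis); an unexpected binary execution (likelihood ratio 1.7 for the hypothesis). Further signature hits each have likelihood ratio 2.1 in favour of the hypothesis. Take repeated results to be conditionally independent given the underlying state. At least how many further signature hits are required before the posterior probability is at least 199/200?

Prior odds = (1/600)/(599/600) = 1/599.
Combined Bayes factor of the evidence already in hand = 0.8 × 1.8 × 1.7 = 2.448.
Odds after that evidence = (1/599) × 2.448 = 306/74875.
Target odds = 0.995/0.005 = 199.
Need 2.1ⁿ ≥ 199 ÷ (306/74875) = 14900125/306.
2.1¹⁴ ≈32439.2 falls short of 14900125/306 but 2.1¹⁵ ≈68122.3 reaches it, so n = 15.

15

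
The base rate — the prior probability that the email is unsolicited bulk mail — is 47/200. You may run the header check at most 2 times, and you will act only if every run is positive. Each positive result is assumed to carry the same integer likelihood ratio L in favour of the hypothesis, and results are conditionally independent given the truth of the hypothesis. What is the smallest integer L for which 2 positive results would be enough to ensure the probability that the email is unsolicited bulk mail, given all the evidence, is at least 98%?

13

Prior odds = 0.235/0.765 = 47/153.
Target odds = 0.98/0.02 = 49.
Need L² ≥ 49 ÷ (47/153) = 7497/47.
12² = 144 < 7497/47 ≤ 169 = 13², so L = 13.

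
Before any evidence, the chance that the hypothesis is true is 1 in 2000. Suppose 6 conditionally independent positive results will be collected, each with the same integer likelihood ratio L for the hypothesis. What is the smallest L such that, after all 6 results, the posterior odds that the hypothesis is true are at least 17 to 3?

Prior odds = 0.0005/0.9995 = 1/1999.
Target odds = 17/3.
Need L⁶ ≥ 17/3 ÷ (1/1999) = 33983/3.
4⁶ = 4096 < 33983/3 ≤ 15625 = 5⁶, so L = 5.

5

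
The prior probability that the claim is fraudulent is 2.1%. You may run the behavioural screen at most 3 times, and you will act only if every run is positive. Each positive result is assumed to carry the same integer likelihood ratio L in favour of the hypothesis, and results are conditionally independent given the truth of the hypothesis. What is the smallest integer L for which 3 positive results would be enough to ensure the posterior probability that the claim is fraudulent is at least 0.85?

Prior odds = 0.021/0.979 = 21/979.
Target odds = 0.85/0.15 = 17/3.
Need L³ ≥ 17/3 ÷ (21/979) = 16643/63.
6³ = 216 < 16643/63 ≤ 343 = 7³, so L = 7.

7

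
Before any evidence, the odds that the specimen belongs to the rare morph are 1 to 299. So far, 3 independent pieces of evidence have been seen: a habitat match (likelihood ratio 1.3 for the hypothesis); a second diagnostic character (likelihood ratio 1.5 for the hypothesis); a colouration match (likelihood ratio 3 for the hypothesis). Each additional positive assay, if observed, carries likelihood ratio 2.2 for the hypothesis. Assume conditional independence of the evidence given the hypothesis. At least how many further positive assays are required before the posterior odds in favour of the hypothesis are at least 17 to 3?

8

Prior odds = 1/299.
Combined Bayes factor of the evidence already in hand = 1.3 × 1.5 × 3 = 5.85.
Odds after that evidence = (1/299) × 5.85 = 9/460.
Target odds = 17/3.
Need 2.2ⁿ ≥ 17/3 ÷ (9/460) = 7820/27.
2.2⁷ = 19487171/78125 falls short of 7820/27 but 2.2⁸ = 214358881/390625 reaches it, so n = 8.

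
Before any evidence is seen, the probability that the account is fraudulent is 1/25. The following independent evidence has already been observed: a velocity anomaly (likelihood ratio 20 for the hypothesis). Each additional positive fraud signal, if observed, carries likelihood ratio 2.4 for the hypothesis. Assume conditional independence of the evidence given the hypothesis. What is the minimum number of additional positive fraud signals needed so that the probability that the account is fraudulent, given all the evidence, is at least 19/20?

4

Prior odds = 0.04/0.96 = 1/24.
Bayes factor of the evidence already in hand = 20.
Odds after that evidence = (1/24) × 20 = 5/6.
Target odds = 0.95/0.05 = 19.
Need 2.4ⁿ ≥ 19 ÷ (5/6) = 22.8.
2.4³ = 13.824 falls short of 22.8 but 2.4⁴ = 33.1776 reaches it, so n = 4.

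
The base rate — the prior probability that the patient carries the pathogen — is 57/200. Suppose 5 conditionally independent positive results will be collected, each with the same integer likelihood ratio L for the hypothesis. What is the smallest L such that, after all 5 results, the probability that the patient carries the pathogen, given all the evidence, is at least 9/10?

Prior odds = 0.285/0.715 = 57/143.
Target odds = 0.9/0.1 = 9.
Need L⁵ ≥ 9 ÷ (57/143) = 429/19.
1⁵ = 1 < 429/19 ≤ 32 = 2⁵, so L = 2.

2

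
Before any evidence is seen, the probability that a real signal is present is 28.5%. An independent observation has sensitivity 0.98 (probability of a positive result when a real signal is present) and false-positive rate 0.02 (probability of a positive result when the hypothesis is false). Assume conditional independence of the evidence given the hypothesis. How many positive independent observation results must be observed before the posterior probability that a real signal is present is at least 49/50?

Prior odds: 0.285 ÷ 0.715 = 57/143.
Likelihood ratio of a positive result = 0.98/0.02 = 49.
Target odds: 0.98 ÷ 0.02 = 49.
Need (57/143) × 49ⁿ ≥ 49, i.e. 49ⁿ ≥ 7007/57.
49¹ = 49 falls short of 7007/57 but 49² = 2401 reaches it, so n = 2.

2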